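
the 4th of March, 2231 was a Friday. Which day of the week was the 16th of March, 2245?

Day-of-year of March 4, 2231: 63.
Day-of-year of March 16, 2245: 75.
2231 has 365 days, so 365 − 63 = 302 days remain in 2231.
Full years 2232–2244: 9 common + 4 leap = 9×365 + 4×366 = 4749 days.
Total: 302 + 4749 + 75 = 5126 days.
5126 mod 7 = 2, so 2 days after Friday is Sunday.

Sunday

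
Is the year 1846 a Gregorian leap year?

No

1846 is not a leap year.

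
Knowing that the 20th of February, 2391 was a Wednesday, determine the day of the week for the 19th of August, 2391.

Monday

February 2391: 28 − 20 = 8 days remain (2391 is not a leap year, so February has 28 days).
Then March (31), April (30), May (31), June (30), July (31): 31 + 30 + 31 + 30 + 31 = 153 days.
August 1–19, 2391: 19 days.
Total: 8 + 153 + 19 = 180 days.
180 mod 7 = 5, so 5 days after Wednesday is Monday.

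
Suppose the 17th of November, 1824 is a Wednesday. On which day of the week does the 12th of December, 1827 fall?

Wednesday

November 17, 1824 → November 17, 1825: 365 days.
November 17, 1825 → November 17, 1826: 365 days.
November 17, 1826 → November 17, 1827: 365 days.
November 1827: 30 − 17 = 13 days remain.
December 1–12, 1827: 12 days.
Residual: 25 days.
Total: 1120 days.
1120 is a multiple of 7, so the 12th of December, 1827 falls on the same weekday: Wednesday.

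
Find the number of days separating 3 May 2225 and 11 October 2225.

161

May 2225: 31 − 3 = 28 days remain.
Then June (30), July (31), August (31), September (30): 30 + 31 + 31 + 30 = 122 days.
October 1–11, 2225: 11 days.
Total: 28 + 122 + 11 = 161 days.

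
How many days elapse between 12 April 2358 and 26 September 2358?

April 2358: 30 − 12 = 18 days remain.
Then May (31), June (30), July (31), August (31): 31 + 30 + 31 + 31 = 123 days.
September 1–26, 2358: 26 days.
Total: 18 + 123 + 26 = 167 days.

167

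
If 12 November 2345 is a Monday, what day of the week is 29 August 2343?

Sunday

Count forward from the earlier date (August 29, 2343) to the later (November 12, 2345):
August 29, 2343 → August 29, 2344: 366 days (2344 is a leap year).
August 29, 2344 → August 29, 2345: 365 days.
August 2345: 31 − 29 = 2 days remain.
Then September (30), October (31): 30 + 31 = 61 days.
November 1–12, 2345: 12 days.
Residual: 75 days.
Total: 806 days.
806 mod 7 = 1, so 1 day before Monday is Sunday.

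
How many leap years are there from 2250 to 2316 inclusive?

16

Years divisible by 4: 2252, 2256, …, 2316 — 17 in all.
Of these, 2300 is divisible by 100 but not 400, so not leap.
Leap years: 17 − 1 = 16.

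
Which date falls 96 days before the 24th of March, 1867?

the 18th of December, 1866

Count 96 days before March 24, 1867:
December 1866: 31 − 18 = 13 days remain.
Then January (31), February 1867 (28): 31 + 28 = 59 days.
March 1–24, 1867: 24 days.
Residual: 96 days.
Total: 96 days.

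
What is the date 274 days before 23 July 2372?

23 October 2371

Count 274 days before July 23, 2372:
October 2371: 31 − 23 = 8 days remain.
Then November (30), December (31), January (31), February 2372 (29), March (31), April (30), May (31), June (30): 30 + 31 + 31 + 29 + 31 + 30 + 31 + 30 = 243 days.
July 1–23, 2372: 23 days.
Residual: 274 days.
Total: 274 days.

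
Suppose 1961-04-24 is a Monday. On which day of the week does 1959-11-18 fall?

Count forward from the earlier date (November 18, 1959) to the later (April 24, 1961):
Day-of-year of November 18, 1959: 322.
Day-of-year of April 24, 1961: 114.
1959 has 365 days, so 365 − 322 = 43 days remain in 1959.
Full years: 1960: 366. Sum = 366.
Total: 43 + 366 + 114 = 523 days.
523 mod 7 = 5, so 5 days before Monday is Wednesday.

Wednesday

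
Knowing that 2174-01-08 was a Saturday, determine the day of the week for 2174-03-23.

January 2174: 31 − 8 = 23 days remain.
Then February 2174 (28): 28 days.
March 1–23, 2174: 23 days.
Total: 23 + 28 + 23 = 74 days.
74 mod 7 = 4, so 4 days after Saturday is Wednesday.

Wednesday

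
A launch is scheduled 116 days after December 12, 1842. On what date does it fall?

April 7, 1843

Count 116 days after December 12, 1842:
December 1842: 31 − 12 = 19 days remain.
Then January (31), February 1843 (28), March (31): 31 + 28 + 31 = 90 days.
April 1–7, 1843: 7 days.
Total: 19 + 90 + 7 = 116 days.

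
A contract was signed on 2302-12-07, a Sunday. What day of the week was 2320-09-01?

Wednesday

From December 7, 2302 to December 7, 2319: 17 years, of which 4 contain a Feb 29 — 13×365 + 4×366 = 6209 days.
December 2319: 31 − 7 = 24 days remain.
Then January (31), February 2320 (29), March (31), April (30), May (31), June (30), July (31), August (31): 31 + 29 + 31 + 30 + 31 + 30 + 31 + 31 = 244 days.
September 1, 2320: 1 day.
Residual: 269 days.
Total: 6478 days.
6478 mod 7 = 3, so 3 days after Sunday is Wednesday.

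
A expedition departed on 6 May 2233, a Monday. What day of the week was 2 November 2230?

Tuesday

Count forward from the earlier date (November 2, 2230) to the later (May 6, 2233):
Day-of-year of November 2, 2230: 306.
Day-of-year of May 6, 2233: 126.
2230 has 365 days, so 365 − 306 = 59 days remain in 2230.
Full years: 2231: 365; 2232: 366. Sum = 731.
Total: 59 + 731 + 126 = 916 days.
916 mod 7 = 6, so 6 days before Monday is Tuesday.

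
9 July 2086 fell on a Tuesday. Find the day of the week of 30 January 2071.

Count forward from the earlier date (January 30, 2071) to the later (July 9, 2086):
From January 30, 2071 to January 30, 2086: 15 years, of which 4 contain a Feb 29 — 11×365 + 4×366 = 5479 days.
January 2086: 31 − 30 = 1 day remains.
Then February 2086 (28), March (31), April (30), May (31), June (30): 28 + 31 + 30 + 31 + 30 = 150 days.
July 1–9, 2086: 9 days.
Residual: 160 days.
Total: 5639 days.
5639 mod 7 = 4, so 4 days before Tuesday is Friday.

Friday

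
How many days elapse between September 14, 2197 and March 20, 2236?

14066

Day-of-year of September 14, 2197: 257.
Day-of-year of March 20, 2236: 80.
2197 has 365 days, so 365 − 257 = 108 days remain in 2197.
Full years 2198–2235: 30 common + 8 leap = 30×365 + 8×366 = 13878 days.
Total: 108 + 13878 + 80 = 14066 days.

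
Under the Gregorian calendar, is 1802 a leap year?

No

1802 is not a leap year.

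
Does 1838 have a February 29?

1838 is not a leap year.

No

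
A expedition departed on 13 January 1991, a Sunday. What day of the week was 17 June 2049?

From January 13, 1991 to January 13, 2049: 58 years, of which 15 contain a Feb 29 — 43×365 + 15×366 = 21185 days.
(2000 is a leap year (divisible by 400).)
January 2049: 31 − 13 = 18 days remain.
Then February 2049 (28), March (31), April (30), May (31): 28 + 31 + 30 + 31 = 120 days.
June 1–17, 2049: 17 days.
Residual: 155 days.
Total: 21340 days.
21340 mod 7 = 4, so 4 days after Sunday is Thursday.

Thursday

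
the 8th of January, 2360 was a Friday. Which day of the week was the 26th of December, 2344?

Count forward from the earlier date (December 26, 2344) to the later (January 8, 2360):
Day-of-year of December 26, 2344: 361.
Day-of-year of January 8, 2360: 8.
2344 has 366 days, so 366 − 361 = 5 days remain in 2344.
Full years 2345–2359: 12 common + 3 leap = 12×365 + 3×366 = 5478 days.
Total: 5 + 5478 + 8 = 5491 days.
5491 mod 7 = 3, so 3 days before Friday is Tuesday.

Tuesday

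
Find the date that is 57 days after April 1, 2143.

May 28, 2143

Count 57 days after April 1, 2143:
April 2143: 30 − 1 = 29 days remain.
May 1–28, 2143: 28 days.
Total: 29 + 28 = 57 days.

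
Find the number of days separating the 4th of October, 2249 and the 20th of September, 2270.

From October 4, 2249 to October 4, 2269: 20 years, of which 5 contain a Feb 29 — 15×365 + 5×366 = 7305 days.
October 2269: 31 − 4 = 27 days remain.
Then 10 full months totalling 304 days.
September 1–20, 2270: 20 days.
Residual: 351 days.
Total: 7656 days.

7656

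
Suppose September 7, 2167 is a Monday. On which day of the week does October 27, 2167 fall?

September 2167: 30 − 7 = 23 days remain.
October 1–27, 2167: 27 days.
Total: 23 + 27 = 50 days.
50 mod 7 = 1, so 1 day after Monday is Tuesday.

Tuesday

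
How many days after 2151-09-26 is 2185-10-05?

12428

Day-of-year of September 26, 2151: 269.
Day-of-year of October 5, 2185: 278.
2151 has 365 days, so 365 − 269 = 96 days remain in 2151.
Full years 2152–2184: 24 common + 9 leap = 24×365 + 9×366 = 12054 days.
Total: 96 + 12054 + 278 = 12428 days.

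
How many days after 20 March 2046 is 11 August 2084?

14024

From March 20, 2046 to March 20, 2084: 38 years, of which 10 contain a Feb 29 — 28×365 + 10×366 = 13880 days.
March 2084: 31 − 20 = 11 days remain.
Then April (30), May (31), June (30), July (31): 30 + 31 + 30 + 31 = 122 days.
August 1–11, 2084: 11 days.
Residual: 144 days.
Total: 14024 days.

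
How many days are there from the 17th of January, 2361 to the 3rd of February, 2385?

Day-of-year of January 17, 2361: 17.
Day-of-year of February 3, 2385: 34.
2361 has 365 days, so 365 − 17 = 348 days remain in 2361.
Full years 2362–2384: 17 common + 6 leap = 17×365 + 6×366 = 8401 days.
Total: 348 + 8401 + 34 = 8783 days.

8783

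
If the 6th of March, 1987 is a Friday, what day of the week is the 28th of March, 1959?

Saturday

Count forward from the earlier date (March 28, 1959) to the later (March 6, 1987):
From March 28, 1959 to March 28, 1986: 27 years, of which 7 contain a Feb 29 — 20×365 + 7×366 = 9862 days.
March 1986: 31 − 28 = 3 days remain.
Then 11 full months totalling 334 days.
March 1–6, 1987: 6 days.
Residual: 343 days.
Total: 10205 days.
10205 mod 7 = 6, so 6 days before Friday is Saturday.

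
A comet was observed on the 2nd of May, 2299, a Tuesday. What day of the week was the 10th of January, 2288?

Count forward from the earlier date (January 10, 2288) to the later (May 2, 2299):
Day-of-year of January 10, 2288: 10.
Day-of-year of May 2, 2299: 122.
2288 has 366 days, so 366 − 10 = 356 days remain in 2288.
Full years 2289–2298: 8 common + 2 leap = 8×365 + 2×366 = 3652 days.
Total: 356 + 3652 + 122 = 4130 days.
4130 is a multiple of 7, so the 10th of January, 2288 falls on the same weekday: Tuesday.

Tuesday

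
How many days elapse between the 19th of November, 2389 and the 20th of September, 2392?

Day-of-year of November 19, 2389: 323.
Day-of-year of September 20, 2392: 264.
2389 has 365 days, so 365 − 323 = 42 days remain in 2389.
Full years: 2390: 365; 2391: 365. Sum = 730.
Total: 42 + 730 + 264 = 1036 days.

1036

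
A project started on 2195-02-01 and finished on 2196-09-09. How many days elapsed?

February 1, 2195 → February 1, 2196: 365 days.
February 2196: 29 − 1 = 28 days remain (2196 is a leap year, so February has 29 days).
Then March (31), April (30), May (31), June (30), July (31), August (31): 31 + 30 + 31 + 30 + 31 + 31 = 184 days.
September 1–9, 2196: 9 days.
Residual: 221 days.
Total: 586 days.

586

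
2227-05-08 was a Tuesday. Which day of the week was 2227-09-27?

Thursday

May 2227: 31 − 8 = 23 days remain.
Then June (30), July (31), August (31): 30 + 31 + 31 = 92 days.
September 1–27, 2227: 27 days.
Total: 23 + 92 + 27 = 142 days.
142 mod 7 = 2, so 2 days after Tuesday is Thursday.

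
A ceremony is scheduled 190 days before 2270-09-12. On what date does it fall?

2270-03-06

Count 190 days before September 12, 2270:
March 2270: 31 − 6 = 25 days remain.
Then April (30), May (31), June (30), July (31), August (31): 30 + 31 + 30 + 31 + 31 = 153 days.
September 1–12, 2270: 12 days.
Total: 25 + 153 + 12 = 190 days.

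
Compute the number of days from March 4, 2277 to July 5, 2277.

March 2277: 31 − 4 = 27 days remain.
Then April (30), May (31), June (30): 30 + 31 + 30 = 91 days.
July 1–5, 2277: 5 days.
Total: 27 + 91 + 5 = 123 days.

123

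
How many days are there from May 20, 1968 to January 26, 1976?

2807

Day-of-year of May 20, 1968: 141.
Day-of-year of January 26, 1976: 26.
1968 has 366 days, so 366 − 141 = 225 days remain in 1968.
Full years 1969–1975: 6 common + 1 leap = 6×365 + 1×366 = 2556 days.
Total: 225 + 2556 + 26 = 2807 days.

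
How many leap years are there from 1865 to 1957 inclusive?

Years divisible by 4: 1868, 1872, …, 1956 — 23 in all.
Of these, 1900 is divisible by 100 but not 400, so not leap.
Leap years: 23 − 1 = 22.

22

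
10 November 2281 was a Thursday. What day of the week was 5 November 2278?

Count forward from the earlier date (November 5, 2278) to the later (November 10, 2281):
November 5, 2278 → November 5, 2279: 365 days.
November 5, 2279 → November 5, 2280: 366 days (2280 is a leap year).
November 5, 2280 → November 5, 2281: 365 days.
Within November 2281: 10 − 5 = 5 days.
Total: 1101 days.
1101 mod 7 = 2, so 2 days before Thursday is Tuesday.

Tuesday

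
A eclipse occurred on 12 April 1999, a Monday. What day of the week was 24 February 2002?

Sunday

Day-of-year of April 12, 1999: 102.
Day-of-year of February 24, 2002: 55.
1999 has 365 days, so 365 − 102 = 263 days remain in 1999.
Full years: 2000: 366; 2001: 365. Sum = 731.
Total: 263 + 731 + 55 = 1049 days.
1049 mod 7 = 6, so 6 days after Monday is Sunday.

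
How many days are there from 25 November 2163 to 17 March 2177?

Day-of-year of November 25, 2163: 329.
Day-of-year of March 17, 2177: 76.
2163 has 365 days, so 365 − 329 = 36 days remain in 2163.
Full years 2164–2176: 9 common + 4 leap = 9×365 + 4×366 = 4749 days.
Total: 36 + 4749 + 76 = 4861 days.

4861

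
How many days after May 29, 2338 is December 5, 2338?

190

May 2338: 31 − 29 = 2 days remain.
Then June (30), July (31), August (31), September (30), October (31), November (30): 30 + 31 + 31 + 30 + 31 + 30 = 183 days.
December 1–5, 2338: 5 days.
Total: 2 + 183 + 5 = 190 days.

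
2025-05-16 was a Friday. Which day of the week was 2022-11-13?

Count forward from the earlier date (November 13, 2022) to the later (May 16, 2025):
November 13, 2022 → November 13, 2023: 365 days.
November 13, 2023 → November 13, 2024: 366 days (2024 is a leap year).
November 2024: 30 − 13 = 17 days remain.
Then December (31), January (31), February 2025 (28), March (31), April (30): 31 + 31 + 28 + 31 + 30 = 151 days.
May 1–16, 2025: 16 days.
Residual: 184 days.
Total: 915 days.
915 mod 7 = 5, so 5 days before Friday is Sunday.

Sunday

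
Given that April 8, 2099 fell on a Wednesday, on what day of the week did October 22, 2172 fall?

Thursday

Day-of-year of April 8, 2099: 98.
Day-of-year of October 22, 2172: 296.
2099 has 365 days, so 365 − 98 = 267 days remain in 2099.
Full years 2100–2171: 55 common + 17 leap = 55×365 + 17×366 = 26297 days.
Total: 267 + 26297 + 296 = 26860 days.
26860 mod 7 = 1, so 1 day after Wednesday is Thursday.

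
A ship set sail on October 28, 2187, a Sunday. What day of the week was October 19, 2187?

Count forward from the earlier date (October 19, 2187) to the later (October 28, 2187):
Within October 2187: 28 − 19 = 9 days.
9 mod 7 = 2, so 2 days before Sunday is Friday.

Friday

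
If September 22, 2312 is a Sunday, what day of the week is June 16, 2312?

Sunday

Count forward from the earlier date (June 16, 2312) to the later (September 22, 2312):
June 2312: 30 − 16 = 14 days remain.
Then July (31), August (31): 31 + 31 = 62 days.
September 1–22, 2312: 22 days.
Total: 14 + 62 + 22 = 98 days.
98 is a multiple of 7, so June 16, 2312 falls on the same weekday: Sunday.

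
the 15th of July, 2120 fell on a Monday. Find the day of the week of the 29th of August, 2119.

Count forward from the earlier date (August 29, 2119) to the later (July 15, 2120):
August 2119: 31 − 29 = 2 days remain.
Then 10 full months totalling 304 days.
July 1–15, 2120: 15 days.
Residual: 321 days.
Total: 321 days.
321 mod 7 = 6, so 6 days before Monday is Tuesday.

Tuesday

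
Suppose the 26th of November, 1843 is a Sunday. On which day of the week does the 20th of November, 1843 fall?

Monday

Count forward from the earlier date (November 20, 1843) to the later (November 26, 1843):
Within November 1843: 26 − 20 = 6 days.
6 mod 7 = 6, so 6 days before Sunday is Monday.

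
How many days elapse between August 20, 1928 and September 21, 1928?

August 1928: 31 − 20 = 11 days remain.
September 1–21, 1928: 21 days.
Total: 11 + 21 = 32 days.

32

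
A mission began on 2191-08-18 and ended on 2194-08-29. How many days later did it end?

1107

Day-of-year of August 18, 2191: 230.
Day-of-year of August 29, 2194: 241.
2191 has 365 days, so 365 − 230 = 135 days remain in 2191.
Full years: 2192: 366; 2193: 365. Sum = 731.
Total: 135 + 731 + 241 = 1107 days.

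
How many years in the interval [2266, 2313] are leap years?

11

Years divisible by 4 in [2266, 2313]: 2268, 2272, 2276, 2280, 2284, 2288, 2292, 2296, 2300, 2304, 2308, 2312.
Of these, 2300 is divisible by 100 but not 400, so not leap.
Leap years: 12 − 1 = 11.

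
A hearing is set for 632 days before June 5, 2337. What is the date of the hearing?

September 12, 2335

Count 632 days before June 5, 2337:
September 2335: 30 − 12 = 18 days remain.
Then 20 full months totalling 609 days.
June 1–5, 2337: 5 days.
Total: 18 + 609 + 5 = 632 days.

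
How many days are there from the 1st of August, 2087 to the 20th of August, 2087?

Within August 2087: 20 − 1 = 19 days.

19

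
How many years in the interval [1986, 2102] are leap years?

28

Years divisible by 4: 1988, 1992, …, 2100 — 29 in all.
Of these, 2100 is divisible by 100 but not 400, so not leap.
2000 is divisible by 400, so still leap.
Leap years: 29 − 1 = 28.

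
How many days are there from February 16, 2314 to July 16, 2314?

February 2314: 28 − 16 = 12 days remain (2314 is not a leap year, so February has 28 days).
Then March (31), April (30), May (31), June (30): 31 + 30 + 31 + 30 = 122 days.
July 1–16, 2314: 16 days.
Total: 12 + 122 + 16 = 150 days.

150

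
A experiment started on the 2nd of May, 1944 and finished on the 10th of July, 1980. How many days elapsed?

Day-of-year of May 2, 1944: 123.
Day-of-year of July 10, 1980: 192.
1944 has 366 days, so 366 − 123 = 243 days remain in 1944.
Full years 1945–1979: 27 common + 8 leap = 27×365 + 8×366 = 12783 days.
Total: 243 + 12783 + 192 = 13218 days.

13218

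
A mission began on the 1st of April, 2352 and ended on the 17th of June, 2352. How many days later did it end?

77

April 2352: 30 − 1 = 29 days remain.
Then May (31): 31 days.
June 1–17, 2352: 17 days.
Total: 29 + 31 + 17 = 77 days.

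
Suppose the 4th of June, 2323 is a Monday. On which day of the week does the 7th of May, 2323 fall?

Count forward from the earlier date (May 7, 2323) to the later (June 4, 2323):
May 2323: 31 − 7 = 24 days remain.
June 1–4, 2323: 4 days.
Total: 24 + 4 = 28 days.
28 is a multiple of 7, so the 7th of May, 2323 falls on the same weekday: Monday.

Monday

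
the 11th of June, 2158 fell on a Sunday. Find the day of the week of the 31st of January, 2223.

Day-of-year of June 11, 2158: 162.
Day-of-year of January 31, 2223: 31.
2158 has 365 days, so 365 − 162 = 203 days remain in 2158.
Full years 2159–2222: 49 common + 15 leap = 49×365 + 15×366 = 23375 days.
Total: 203 + 23375 + 31 = 23609 days.
23609 mod 7 = 5, so 5 days after Sunday is Friday.

Friday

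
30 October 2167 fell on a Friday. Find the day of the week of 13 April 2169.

October 30, 2167 → October 30, 2168: 366 days (2168 is a leap year).
October 2168: 31 − 30 = 1 day remains.
Then November (30), December (31), January (31), February 2169 (28), March (31): 30 + 31 + 31 + 28 + 31 = 151 days.
April 1–13, 2169: 13 days.
Residual: 165 days.
Total: 531 days.
531 mod 7 = 6, so 6 days after Friday is Thursday.

Thursday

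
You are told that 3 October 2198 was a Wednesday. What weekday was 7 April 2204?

Saturday

Day-of-year of October 3, 2198: 276.
Day-of-year of April 7, 2204: 98.
2198 has 365 days, so 365 − 276 = 89 days remain in 2198.
Full years: 2199: 365; 2200: 365; 2201: 365; 2202: 365; 2203: 365. Sum = 1825.
Total: 89 + 1825 + 98 = 2012 days.
2012 mod 7 = 3, so 3 days after Wednesday is Saturday.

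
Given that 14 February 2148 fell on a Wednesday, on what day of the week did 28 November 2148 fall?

Thursday

February 2148: 29 − 14 = 15 days remain (2148 is a leap year, so February has 29 days).
Then March (31), April (30), May (31), June (30), July (31), August (31), September (30), October (31): 31 + 30 + 31 + 30 + 31 + 31 + 30 + 31 = 245 days.
November 1–28, 2148: 28 days.
Total: 15 + 245 + 28 = 288 days.
288 mod 7 = 1, so 1 day after Wednesday is Thursday.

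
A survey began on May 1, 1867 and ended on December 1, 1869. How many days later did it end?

Day-of-year of May 1, 1867: 121.
Day-of-year of December 1, 1869: 335.
1867 has 365 days, so 365 − 121 = 244 days remain in 1867.
Full years: 1868: 366. Sum = 366.
Total: 244 + 366 + 335 = 945 days.

945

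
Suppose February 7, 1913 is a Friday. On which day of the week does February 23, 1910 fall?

Wednesday

Count forward from the earlier date (February 23, 1910) to the later (February 7, 1913):
Day-of-year of February 23, 1910: 54.
Day-of-year of February 7, 1913: 38.
1910 has 365 days, so 365 − 54 = 311 days remain in 1910.
Full years: 1911: 365; 1912: 366. Sum = 731.
Total: 311 + 731 + 38 = 1080 days.
1080 mod 7 = 2, so 2 days before Friday is Wednesday.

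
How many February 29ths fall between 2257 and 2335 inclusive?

18

Years divisible by 4: 2260, 2264, …, 2332 — 19 in all.
Of these, 2300 is divisible by 100 but not 400, so not leap.
Leap years: 19 − 1 = 18.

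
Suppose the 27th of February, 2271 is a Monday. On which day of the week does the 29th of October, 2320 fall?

Friday

From February 27, 2271 to February 27, 2320: 49 years, of which 11 contain a Feb 29 — 38×365 + 11×366 = 17896 days.
(2300 is not a leap year (divisible by 100 but not 400).)
February 2320: 29 − 27 = 2 days remain (2320 is a leap year, so February has 29 days).
Then March (31), April (30), May (31), June (30), July (31), August (31), September (30): 31 + 30 + 31 + 30 + 31 + 31 + 30 = 214 days.
October 1–29, 2320: 29 days.
Residual: 245 days.
Total: 18141 days.
18141 mod 7 = 4, so 4 days after Monday is Friday.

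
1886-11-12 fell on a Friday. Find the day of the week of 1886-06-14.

Count forward from the earlier date (June 14, 1886) to the later (November 12, 1886):
June 1886: 30 − 14 = 16 days remain.
Then July (31), August (31), September (30), October (31): 31 + 31 + 30 + 31 = 123 days.
November 1–12, 1886: 12 days.
Total: 16 + 123 + 12 = 151 days.
151 mod 7 = 4, so 4 days before Friday is Monday.

Monday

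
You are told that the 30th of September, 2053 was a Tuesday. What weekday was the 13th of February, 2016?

Saturday

Count forward from the earlier date (February 13, 2016) to the later (September 30, 2053):
From February 13, 2016 to February 13, 2053: 37 years, of which 10 contain a Feb 29 — 27×365 + 10×366 = 13515 days.
February 2053: 28 − 13 = 15 days remain (2053 is not a leap year, so February has 28 days).
Then March (31), April (30), May (31), June (30), July (31), August (31): 31 + 30 + 31 + 30 + 31 + 31 = 184 days.
September 1–30, 2053: 30 days.
Residual: 229 days.
Total: 13744 days.
13744 mod 7 = 3, so 3 days before Tuesday is Saturday.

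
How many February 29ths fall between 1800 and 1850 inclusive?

Years divisible by 4: 1800, 1804, …, 1848 — 13 in all.
Of these, 1800 is divisible by 100 but not 400, so not leap.
Leap years: 13 − 1 = 12.

12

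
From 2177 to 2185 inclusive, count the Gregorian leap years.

Years divisible by 4 in [2177, 2185]: 2180, 2184.
No century exceptions apply. Count: 2.

2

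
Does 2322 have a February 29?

2322 is not a leap year.

No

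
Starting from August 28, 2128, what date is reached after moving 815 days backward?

June 5, 2126

Count 815 days before August 28, 2128:
Day-of-year of June 5, 2126: 156.
Day-of-year of August 28, 2128: 241.
2126 has 365 days, so 365 − 156 = 209 days remain in 2126.
Full years: 2127: 365. Sum = 365.
Total: 209 + 365 + 241 = 815 days.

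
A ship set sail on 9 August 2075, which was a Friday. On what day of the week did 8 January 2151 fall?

Day-of-year of August 9, 2075: 221.
Day-of-year of January 8, 2151: 8.
2075 has 365 days, so 365 − 221 = 144 days remain in 2075.
Full years 2076–2150: 57 common + 18 leap = 57×365 + 18×366 = 27393 days.
Total: 144 + 27393 + 8 = 27545 days.
27545 is a multiple of 7, so 8 January 2151 falls on the same weekday: Friday.

Friday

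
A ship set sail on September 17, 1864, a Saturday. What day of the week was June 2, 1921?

Day-of-year of September 17, 1864: 261.
Day-of-year of June 2, 1921: 153.
1864 has 366 days, so 366 − 261 = 105 days remain in 1864.
Full years 1865–1920: 43 common + 13 leap = 43×365 + 13×366 = 20453 days.
Total: 105 + 20453 + 153 = 20711 days.
20711 mod 7 = 5, so 5 days after Saturday is Thursday.

Thursday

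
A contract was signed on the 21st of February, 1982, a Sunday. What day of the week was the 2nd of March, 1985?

Saturday

Day-of-year of February 21, 1982: 52.
Day-of-year of March 2, 1985: 61.
1982 has 365 days, so 365 − 52 = 313 days remain in 1982.
Full years: 1983: 365; 1984: 366. Sum = 731.
Total: 313 + 731 + 61 = 1105 days.
1105 mod 7 = 6, so 6 days after Sunday is Saturday.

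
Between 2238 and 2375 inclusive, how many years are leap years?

Years divisible by 4: 2240, 2244, …, 2372 — 34 in all.
Of these, 2300 is divisible by 100 but not 400, so not leap.
Leap years: 34 − 1 = 33.

33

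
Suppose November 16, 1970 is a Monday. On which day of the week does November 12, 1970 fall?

Thursday

Count forward from the earlier date (November 12, 1970) to the later (November 16, 1970):
Within November 1970: 16 − 12 = 4 days.
4 mod 7 = 4, so 4 days before Monday is Thursday.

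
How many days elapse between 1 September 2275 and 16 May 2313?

13771

Day-of-year of September 1, 2275: 244.
Day-of-year of May 16, 2313: 136.
2275 has 365 days, so 365 − 244 = 121 days remain in 2275.
Full years 2276–2312: 28 common + 9 leap = 28×365 + 9×366 = 13514 days.
Total: 121 + 13514 + 136 = 13771 days.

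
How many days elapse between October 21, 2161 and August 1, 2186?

9050

From October 21, 2161 to October 21, 2185: 24 years, of which 6 contain a Feb 29 — 18×365 + 6×366 = 8766 days.
October 2185: 31 − 21 = 10 days remain.
Then 9 full months totalling 273 days.
August 1, 2186: 1 day.
Residual: 284 days.
Total: 9050 days.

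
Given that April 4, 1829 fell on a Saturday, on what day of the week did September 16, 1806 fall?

Tuesday

Count forward from the earlier date (September 16, 1806) to the later (April 4, 1829):
From September 16, 1806 to September 16, 1828: 22 years, of which 6 contain a Feb 29 — 16×365 + 6×366 = 8036 days.
September 1828: 30 − 16 = 14 days remain.
Then October (31), November (30), December (31), January (31), February 1829 (28), March (31): 31 + 30 + 31 + 31 + 28 + 31 = 182 days.
April 1–4, 1829: 4 days.
Residual: 200 days.
Total: 8236 days.
8236 mod 7 = 4, so 4 days before Saturday is Tuesday.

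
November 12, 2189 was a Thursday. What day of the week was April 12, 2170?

Thursday

Count forward from the earlier date (April 12, 2170) to the later (November 12, 2189):
Day-of-year of April 12, 2170: 102.
Day-of-year of November 12, 2189: 316.
2170 has 365 days, so 365 − 102 = 263 days remain in 2170.
Full years 2171–2188: 13 common + 5 leap = 13×365 + 5×366 = 6575 days.
Total: 263 + 6575 + 316 = 7154 days.
7154 is a multiple of 7, so April 12, 2170 falls on the same weekday: Thursday.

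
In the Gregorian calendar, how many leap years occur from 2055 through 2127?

17

Years divisible by 4: 2056, 2060, …, 2124 — 18 in all.
Of these, 2100 is divisible by 100 but not 400, so not leap.
Leap years: 18 − 1 = 17.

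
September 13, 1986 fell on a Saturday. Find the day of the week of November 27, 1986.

Thursday

September 1986: 30 − 13 = 17 days remain.
Then October (31): 31 days.
November 1–27, 1986: 27 days.
Total: 17 + 31 + 27 = 75 days.
75 mod 7 = 5, so 5 days after Saturday is Thursday.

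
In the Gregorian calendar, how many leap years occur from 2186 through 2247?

14

Years divisible by 4: 2188, 2192, …, 2244 — 15 in all.
Of these, 2200 is divisible by 100 but not 400, so not leap.
Leap years: 15 − 1 = 14.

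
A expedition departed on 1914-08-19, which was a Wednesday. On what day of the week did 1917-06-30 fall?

Day-of-year of August 19, 1914: 231.
Day-of-year of June 30, 1917: 181.
1914 has 365 days, so 365 − 231 = 134 days remain in 1914.
Full years: 1915: 365; 1916: 366. Sum = 731.
Total: 134 + 731 + 181 = 1046 days.
1046 mod 7 = 3, so 3 days after Wednesday is Saturday.

Saturday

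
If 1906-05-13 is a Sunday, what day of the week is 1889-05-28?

Count forward from the earlier date (May 28, 1889) to the later (May 13, 1906):
From May 28, 1889 to May 28, 1905: 16 years, of which 3 contain a Feb 29 — 13×365 + 3×366 = 5843 days.
(1900 is not a leap year (divisible by 100 but not 400).)
May 1905: 31 − 28 = 3 days remain.
Then 11 full months totalling 334 days.
May 1–13, 1906: 13 days.
Residual: 350 days.
Total: 6193 days.
6193 mod 7 = 5, so 5 days before Sunday is Tuesday.

Tuesday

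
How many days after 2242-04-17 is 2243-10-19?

April 17, 2242 → April 17, 2243: 365 days.
April 2243: 30 − 17 = 13 days remain.
Then May (31), June (30), July (31), August (31), September (30): 31 + 30 + 31 + 31 + 30 = 153 days.
October 1–19, 2243: 19 days.
Residual: 185 days.
Total: 550 days.

550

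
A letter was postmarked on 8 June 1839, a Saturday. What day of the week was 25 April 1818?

Count forward from the earlier date (April 25, 1818) to the later (June 8, 1839):
Day-of-year of April 25, 1818: 115.
Day-of-year of June 8, 1839: 159.
1818 has 365 days, so 365 − 115 = 250 days remain in 1818.
Full years 1819–1838: 15 common + 5 leap = 15×365 + 5×366 = 7305 days.
Total: 250 + 7305 + 159 = 7714 days.
7714 is a multiple of 7, so 25 April 1818 falls on the same weekday: Saturday.

Saturday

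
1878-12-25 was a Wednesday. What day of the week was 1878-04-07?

Sunday

Count forward from the earlier date (April 7, 1878) to the later (December 25, 1878):
April 1878: 30 − 7 = 23 days remain.
Then May (31), June (30), July (31), August (31), September (30), October (31), November (30): 31 + 30 + 31 + 31 + 30 + 31 + 30 = 214 days.
December 1–25, 1878: 25 days.
Total: 23 + 214 + 25 = 262 days.
262 mod 7 = 3, so 3 days before Wednesday is Sunday.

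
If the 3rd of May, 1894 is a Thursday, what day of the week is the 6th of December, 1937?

From May 3, 1894 to May 3, 1937: 43 years, of which 10 contain a Feb 29 — 33×365 + 10×366 = 15705 days.
(1900 is not a leap year (divisible by 100 but not 400).)
May 1937: 31 − 3 = 28 days remain.
Then June (30), July (31), August (31), September (30), October (31), November (30): 30 + 31 + 31 + 30 + 31 + 30 = 183 days.
December 1–6, 1937: 6 days.
Residual: 217 days.
Total: 15922 days.
15922 mod 7 = 4, so 4 days after Thursday is Monday.

Monday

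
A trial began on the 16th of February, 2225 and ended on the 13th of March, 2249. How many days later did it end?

From February 16, 2225 to February 16, 2249: 24 years, of which 6 contain a Feb 29 — 18×365 + 6×366 = 8766 days.
February 2249: 28 − 16 = 12 days remain (2249 is not a leap year, so February has 28 days).
March 1–13, 2249: 13 days.
Residual: 25 days.
Total: 8791 days.

8791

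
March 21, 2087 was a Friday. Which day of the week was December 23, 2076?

Wednesday

Count forward from the earlier date (December 23, 2076) to the later (March 21, 2087):
From December 23, 2076 to December 23, 2086: 10 years, of which 2 contain a Feb 29 — 8×365 + 2×366 = 3652 days.
December 2086: 31 − 23 = 8 days remain.
Then January (31), February 2087 (28): 31 + 28 = 59 days.
March 1–21, 2087: 21 days.
Residual: 88 days.
Total: 3740 days.
3740 mod 7 = 2, so 2 days before Friday is Wednesday.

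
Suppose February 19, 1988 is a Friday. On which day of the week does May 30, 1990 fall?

February 1988: 29 − 19 = 10 days remain (1988 is a leap year, so February has 29 days).
Then 26 full months totalling 791 days.
May 1–30, 1990: 30 days.
Total: 10 + 791 + 30 = 831 days.
831 mod 7 = 5, so 5 days after Friday is Wednesday.

Wednesday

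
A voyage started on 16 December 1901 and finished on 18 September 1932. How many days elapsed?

11234

Day-of-year of December 16, 1901: 350.
Day-of-year of September 18, 1932: 262.
1901 has 365 days, so 365 − 350 = 15 days remain in 1901.
Full years 1902–1931: 23 common + 7 leap = 23×365 + 7×366 = 10957 days.
Total: 15 + 10957 + 262 = 11234 days.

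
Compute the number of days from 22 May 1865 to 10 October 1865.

141

May 1865: 31 − 22 = 9 days remain.
Then June (30), July (31), August (31), September (30): 30 + 31 + 31 + 30 = 122 days.
October 1–10, 1865: 10 days.
Total: 9 + 122 + 10 = 141 days.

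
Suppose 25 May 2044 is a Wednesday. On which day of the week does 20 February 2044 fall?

Saturday

Count forward from the earlier date (February 20, 2044) to the later (May 25, 2044):
February 2044: 29 − 20 = 9 days remain (2044 is a leap year, so February has 29 days).
Then March (31), April (30): 31 + 30 = 61 days.
May 1–25, 2044: 25 days.
Total: 9 + 61 + 25 = 95 days.
95 mod 7 = 4, so 4 days before Wednesday is Saturday.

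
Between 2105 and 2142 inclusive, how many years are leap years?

9

Years divisible by 4 in [2105, 2142]: 2108, 2112, 2116, 2120, 2124, 2128, 2132, 2136, 2140.
No century exceptions apply. Count: 9.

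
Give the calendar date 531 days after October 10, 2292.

March 25, 2294

Count 531 days after October 10, 2292:
Day-of-year of October 10, 2292: 284.
Day-of-year of March 25, 2294: 84.
2292 has 366 days, so 366 − 284 = 82 days remain in 2292.
Full years: 2293: 365. Sum = 365.
Total: 82 + 365 + 84 = 531 days.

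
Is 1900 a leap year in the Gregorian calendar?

No

1900 is not a leap year (divisible by 100 but not 400).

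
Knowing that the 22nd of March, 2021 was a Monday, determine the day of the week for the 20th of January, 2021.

Wednesday

Count forward from the earlier date (January 20, 2021) to the later (March 22, 2021):
January 2021: 31 − 20 = 11 days remain.
Then February 2021 (28): 28 days.
March 1–22, 2021: 22 days.
Total: 11 + 28 + 22 = 61 days.
61 mod 7 = 5, so 5 days before Monday is Wednesday.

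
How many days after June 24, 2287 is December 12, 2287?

June 2287: 30 − 24 = 6 days remain.
Then July (31), August (31), September (30), October (31), November (30): 31 + 31 + 30 + 31 + 30 = 153 days.
December 1–12, 2287: 12 days.
Total: 6 + 153 + 12 = 171 days.

171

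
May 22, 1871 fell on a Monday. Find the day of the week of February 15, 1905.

Day-of-year of May 22, 1871: 142.
Day-of-year of February 15, 1905: 46.
1871 has 365 days, so 365 − 142 = 223 days remain in 1871.
Full years 1872–1904: 25 common + 8 leap = 25×365 + 8×366 = 12053 days.
Total: 223 + 12053 + 46 = 12322 days.
12322 mod 7 = 2, so 2 days after Monday is Wednesday.

Wednesday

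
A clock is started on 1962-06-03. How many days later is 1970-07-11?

From June 3, 1962 to June 3, 1970: 8 years, of which 2 contain a Feb 29 — 6×365 + 2×366 = 2922 days.
June 1970: 30 − 3 = 27 days remain.
July 1–11, 1970: 11 days.
Residual: 38 days.
Total: 2960 days.

2960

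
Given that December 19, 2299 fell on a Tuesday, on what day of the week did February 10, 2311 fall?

Day-of-year of December 19, 2299: 353.
Day-of-year of February 10, 2311: 41.
2299 has 365 days, so 365 − 353 = 12 days remain in 2299.
Full years 2300–2310: 9 common + 2 leap = 9×365 + 2×366 = 4017 days.
Total: 12 + 4017 + 41 = 4070 days.
4070 mod 7 = 3, so 3 days after Tuesday is Friday.

Friday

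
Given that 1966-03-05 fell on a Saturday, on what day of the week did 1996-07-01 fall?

Day-of-year of March 5, 1966: 64.
Day-of-year of July 1, 1996: 183.
1966 has 365 days, so 365 − 64 = 301 days remain in 1966.
Full years 1967–1995: 22 common + 7 leap = 22×365 + 7×366 = 10592 days.
Total: 301 + 10592 + 183 = 11076 days.
11076 mod 7 = 2, so 2 days after Saturday is Monday.

Monday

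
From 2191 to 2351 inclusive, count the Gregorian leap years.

38

Years divisible by 4: 2192, 2196, …, 2348 — 40 in all.
Of these, 2200, 2300 are divisible by 100 but not 400, so not leap.
Leap years: 40 − 2 = 38.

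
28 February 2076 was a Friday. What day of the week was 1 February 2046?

Thursday

Count forward from the earlier date (February 1, 2046) to the later (February 28, 2076):
From February 1, 2046 to February 1, 2076: 30 years, of which 7 contain a Feb 29 — 23×365 + 7×366 = 10957 days.
Within February 2076: 28 − 1 = 27 days.
Total: 10984 days.
10984 mod 7 = 1, so 1 day before Friday is Thursday.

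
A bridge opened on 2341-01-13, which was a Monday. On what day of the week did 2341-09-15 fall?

January 2341: 31 − 13 = 18 days remain.
Then February 2341 (28), March (31), April (30), May (31), June (30), July (31), August (31): 28 + 31 + 30 + 31 + 30 + 31 + 31 = 212 days.
September 1–15, 2341: 15 days.
Total: 18 + 212 + 15 = 245 days.
245 is a multiple of 7, so 2341-09-15 falls on the same weekday: Monday.

Monday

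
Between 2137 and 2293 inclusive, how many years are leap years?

38

Years divisible by 4: 2140, 2144, …, 2292 — 39 in all.
Of these, 2200 is divisible by 100 but not 400, so not leap.
Leap years: 39 − 1 = 38.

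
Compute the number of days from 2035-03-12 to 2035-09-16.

188

March 2035: 31 − 12 = 19 days remain.
Then April (30), May (31), June (30), July (31), August (31): 30 + 31 + 30 + 31 + 31 = 153 days.
September 1–16, 2035: 16 days.
Total: 19 + 153 + 16 = 188 days.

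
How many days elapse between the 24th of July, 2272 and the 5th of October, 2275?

Day-of-year of July 24, 2272: 206.
Day-of-year of October 5, 2275: 278.
2272 has 366 days, so 366 − 206 = 160 days remain in 2272.
Full years: 2273: 365; 2274: 365. Sum = 730.
Total: 160 + 730 + 278 = 1168 days.

1168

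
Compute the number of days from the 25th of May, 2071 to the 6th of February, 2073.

May 2071: 31 − 25 = 6 days remain.
Then 20 full months totalling 611 days.
February 1–6, 2073: 6 days (2073 is not a leap year).
Total: 6 + 611 + 6 = 623 days.

623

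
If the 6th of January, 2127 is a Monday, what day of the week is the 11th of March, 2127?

January 2127: 31 − 6 = 25 days remain.
Then February 2127 (28): 28 days.
March 1–11, 2127: 11 days.
Total: 25 + 28 + 11 = 64 days.
64 mod 7 = 1, so 1 day after Monday is Tuesday.

Tuesday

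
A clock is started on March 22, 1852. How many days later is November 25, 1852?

March 1852: 31 − 22 = 9 days remain.
Then April (30), May (31), June (30), July (31), August (31), September (30), October (31): 30 + 31 + 30 + 31 + 31 + 30 + 31 = 214 days.
November 1–25, 1852: 25 days.
Total: 9 + 214 + 25 = 248 days.

248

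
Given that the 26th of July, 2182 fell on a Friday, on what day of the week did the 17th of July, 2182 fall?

Wednesday

Count forward from the earlier date (July 17, 2182) to the later (July 26, 2182):
Within July 2182: 26 − 17 = 9 days.
9 mod 7 = 2, so 2 days before Friday is Wednesday.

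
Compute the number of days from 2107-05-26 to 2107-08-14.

May 2107: 31 − 26 = 5 days remain.
Then June (30), July (31): 30 + 31 = 61 days.
August 1–14, 2107: 14 days.
Total: 5 + 61 + 14 = 80 days.

80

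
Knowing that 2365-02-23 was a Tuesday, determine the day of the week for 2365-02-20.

Saturday

Count forward from the earlier date (February 20, 2365) to the later (February 23, 2365):
Within February 2365: 23 − 20 = 3 days.
3 mod 7 = 3, so 3 days before Tuesday is Saturday.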